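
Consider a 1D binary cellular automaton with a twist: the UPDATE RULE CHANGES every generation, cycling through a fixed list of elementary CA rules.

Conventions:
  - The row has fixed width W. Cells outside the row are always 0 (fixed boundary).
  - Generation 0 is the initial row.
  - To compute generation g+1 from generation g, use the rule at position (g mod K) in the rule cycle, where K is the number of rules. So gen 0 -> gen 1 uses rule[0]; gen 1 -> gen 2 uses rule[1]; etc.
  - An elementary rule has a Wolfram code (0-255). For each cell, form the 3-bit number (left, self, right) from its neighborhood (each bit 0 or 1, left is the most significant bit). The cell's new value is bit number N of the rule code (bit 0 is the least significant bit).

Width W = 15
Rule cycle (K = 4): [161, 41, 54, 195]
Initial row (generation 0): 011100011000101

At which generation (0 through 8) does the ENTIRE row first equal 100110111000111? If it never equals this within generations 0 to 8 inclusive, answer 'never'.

Gen 0: 011100011000101
Gen 1 (rule 161): 001001000010010
Gen 2 (rule 41): 100000011000000
Gen 3 (rule 54): 110000100100000
Gen 4 (rule 195): 010111001001111
Gen 5 (rule 161): 001010000000110
Gen 6 (rule 41): 100100111110100
Gen 7 (rule 54): 111111000001110
Gen 8 (rule 195): 011111011110110

Answer: never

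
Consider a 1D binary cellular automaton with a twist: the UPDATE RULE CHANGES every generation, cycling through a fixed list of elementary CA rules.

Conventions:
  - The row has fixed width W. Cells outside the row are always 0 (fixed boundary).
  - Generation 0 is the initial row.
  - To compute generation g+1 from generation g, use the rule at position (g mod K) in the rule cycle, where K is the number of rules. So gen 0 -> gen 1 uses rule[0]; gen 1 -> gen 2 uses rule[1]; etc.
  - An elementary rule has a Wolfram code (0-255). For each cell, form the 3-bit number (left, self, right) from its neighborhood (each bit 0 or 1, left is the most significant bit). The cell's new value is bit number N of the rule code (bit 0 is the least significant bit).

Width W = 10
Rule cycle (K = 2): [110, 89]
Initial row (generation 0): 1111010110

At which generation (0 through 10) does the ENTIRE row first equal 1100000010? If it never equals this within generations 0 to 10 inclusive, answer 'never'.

Gen 0: 1111010110
Gen 1 (rule 110): 1001111110
Gen 2 (rule 89): 0101000011
Gen 3 (rule 110): 1111000111
Gen 4 (rule 89): 1001110101
Gen 5 (rule 110): 1011011111
Gen 6 (rule 89): 0011010001
Gen 7 (rule 110): 0111110011
Gen 8 (rule 89): 0100011011
Gen 9 (rule 110): 1100111111
Gen 10 (rule 89): 1110100001

Answer: never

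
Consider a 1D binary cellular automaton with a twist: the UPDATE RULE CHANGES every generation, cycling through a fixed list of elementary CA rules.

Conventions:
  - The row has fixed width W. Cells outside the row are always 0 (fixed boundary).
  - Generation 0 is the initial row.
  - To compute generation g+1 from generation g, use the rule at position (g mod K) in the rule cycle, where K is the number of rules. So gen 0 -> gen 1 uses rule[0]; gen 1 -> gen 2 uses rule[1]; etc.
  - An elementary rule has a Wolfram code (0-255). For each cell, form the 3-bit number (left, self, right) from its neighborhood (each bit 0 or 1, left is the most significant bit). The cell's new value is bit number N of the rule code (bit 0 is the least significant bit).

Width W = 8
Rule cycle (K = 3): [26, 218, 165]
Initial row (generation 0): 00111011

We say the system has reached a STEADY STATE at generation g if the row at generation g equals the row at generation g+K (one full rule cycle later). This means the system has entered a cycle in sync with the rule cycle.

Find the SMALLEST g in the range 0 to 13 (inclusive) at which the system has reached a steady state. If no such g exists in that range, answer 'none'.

Gen 0: 00111011
Gen 1 (rule 26): 01100010
Gen 2 (rule 218): 11110101
Gen 3 (rule 165): 01101111
Gen 4 (rule 26): 11001000
Gen 5 (rule 218): 11110100
Gen 6 (rule 165): 01101101
Gen 7 (rule 26): 11001000
Gen 8 (rule 218): 11110100
Gen 9 (rule 165): 01101101
Gen 10 (rule 26): 11001000
Gen 11 (rule 218): 11110100
Gen 12 (rule 165): 01101101
Gen 13 (rule 26): 11001000
Gen 14 (rule 218): 11110100
Gen 15 (rule 165): 01101101
Gen 16 (rule 26): 11001000

Answer: 4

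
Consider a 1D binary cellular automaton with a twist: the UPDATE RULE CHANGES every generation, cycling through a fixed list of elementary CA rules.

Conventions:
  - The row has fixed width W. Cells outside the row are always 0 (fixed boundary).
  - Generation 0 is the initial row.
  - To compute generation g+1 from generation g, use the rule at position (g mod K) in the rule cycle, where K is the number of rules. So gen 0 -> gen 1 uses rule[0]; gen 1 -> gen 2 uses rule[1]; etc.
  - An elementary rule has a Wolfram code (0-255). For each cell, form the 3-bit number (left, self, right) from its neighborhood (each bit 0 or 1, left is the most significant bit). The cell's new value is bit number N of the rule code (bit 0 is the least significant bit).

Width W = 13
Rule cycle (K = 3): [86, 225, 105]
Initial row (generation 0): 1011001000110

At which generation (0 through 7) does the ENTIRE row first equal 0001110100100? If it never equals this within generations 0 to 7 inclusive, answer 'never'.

Gen 0: 1011001000110
Gen 1 (rule 86): 1001111101011
Gen 2 (rule 225): 0000111110101
Gen 3 (rule 105): 1110100011010
Gen 4 (rule 86): 0010110101011
Gen 5 (rule 225): 1001011010101
Gen 6 (rule 105): 0000111101010
Gen 7 (rule 86): 0001000101011

Answer: never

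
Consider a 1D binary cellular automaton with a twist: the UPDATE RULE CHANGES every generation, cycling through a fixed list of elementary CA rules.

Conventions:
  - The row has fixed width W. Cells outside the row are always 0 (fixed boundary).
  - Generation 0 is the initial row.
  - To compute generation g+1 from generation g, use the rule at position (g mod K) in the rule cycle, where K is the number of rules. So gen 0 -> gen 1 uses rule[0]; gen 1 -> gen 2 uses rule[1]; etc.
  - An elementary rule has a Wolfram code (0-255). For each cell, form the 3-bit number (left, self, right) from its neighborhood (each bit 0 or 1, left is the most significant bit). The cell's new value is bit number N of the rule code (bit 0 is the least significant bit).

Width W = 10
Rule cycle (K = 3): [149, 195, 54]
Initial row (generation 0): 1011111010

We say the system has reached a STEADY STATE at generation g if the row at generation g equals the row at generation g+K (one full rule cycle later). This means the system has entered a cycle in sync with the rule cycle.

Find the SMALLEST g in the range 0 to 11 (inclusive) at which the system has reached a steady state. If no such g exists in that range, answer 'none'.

Gen 0: 1011111010
Gen 1 (rule 149): 1001110011
Gen 2 (rule 195): 0010110101
Gen 3 (rule 54): 0111001111
Gen 4 (rule 149): 0010100110
Gen 5 (rule 195): 1100001010
Gen 6 (rule 54): 0010011111
Gen 7 (rule 149): 1011001110
Gen 8 (rule 195): 0001010110
Gen 9 (rule 54): 0011111001
Gen 10 (rule 149): 1001110101
Gen 11 (rule 195): 0010110000
Gen 12 (rule 54): 0111001000
Gen 13 (rule 149): 0010101111
Gen 14 (rule 195): 1100000111

Answer: none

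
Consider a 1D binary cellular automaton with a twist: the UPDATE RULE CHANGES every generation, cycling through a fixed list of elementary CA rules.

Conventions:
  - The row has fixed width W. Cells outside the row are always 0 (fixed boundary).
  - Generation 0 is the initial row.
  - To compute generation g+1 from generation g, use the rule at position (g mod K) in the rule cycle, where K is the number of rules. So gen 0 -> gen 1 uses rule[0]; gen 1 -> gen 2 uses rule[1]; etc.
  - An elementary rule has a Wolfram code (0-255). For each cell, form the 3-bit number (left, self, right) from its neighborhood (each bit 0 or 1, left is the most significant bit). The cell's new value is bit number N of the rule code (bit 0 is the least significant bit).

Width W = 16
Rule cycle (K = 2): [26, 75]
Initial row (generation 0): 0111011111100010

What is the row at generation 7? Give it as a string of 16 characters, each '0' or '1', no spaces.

Gen 0: 0111011111100010
Gen 1 (rule 26): 1100010000010101
Gen 2 (rule 75): 1101100111100000
Gen 3 (rule 26): 1001011100010000
Gen 4 (rule 75): 0010010101100111
Gen 5 (rule 26): 0101100001011100
Gen 6 (rule 75): 1001101110010101
Gen 7 (rule 26): 0111001001100000

Answer: 0111001001100000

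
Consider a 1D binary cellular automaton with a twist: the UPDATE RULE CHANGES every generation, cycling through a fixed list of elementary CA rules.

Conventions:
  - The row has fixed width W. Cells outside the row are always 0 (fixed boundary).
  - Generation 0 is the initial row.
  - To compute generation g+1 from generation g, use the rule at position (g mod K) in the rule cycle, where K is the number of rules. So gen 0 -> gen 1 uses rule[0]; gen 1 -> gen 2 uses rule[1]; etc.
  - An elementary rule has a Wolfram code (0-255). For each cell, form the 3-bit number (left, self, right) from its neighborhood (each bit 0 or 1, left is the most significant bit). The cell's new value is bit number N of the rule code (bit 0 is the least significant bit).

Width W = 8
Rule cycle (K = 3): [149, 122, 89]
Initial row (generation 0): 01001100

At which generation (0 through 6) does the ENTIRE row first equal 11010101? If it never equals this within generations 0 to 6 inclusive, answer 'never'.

Answer: 4

Derivation:
Gen 0: 01001100
Gen 1 (rule 149): 01100011
Gen 2 (rule 122): 11110111
Gen 3 (rule 89): 10010101
Gen 4 (rule 149): 11010101
Gen 5 (rule 122): 11101010
Gen 6 (rule 89): 10100001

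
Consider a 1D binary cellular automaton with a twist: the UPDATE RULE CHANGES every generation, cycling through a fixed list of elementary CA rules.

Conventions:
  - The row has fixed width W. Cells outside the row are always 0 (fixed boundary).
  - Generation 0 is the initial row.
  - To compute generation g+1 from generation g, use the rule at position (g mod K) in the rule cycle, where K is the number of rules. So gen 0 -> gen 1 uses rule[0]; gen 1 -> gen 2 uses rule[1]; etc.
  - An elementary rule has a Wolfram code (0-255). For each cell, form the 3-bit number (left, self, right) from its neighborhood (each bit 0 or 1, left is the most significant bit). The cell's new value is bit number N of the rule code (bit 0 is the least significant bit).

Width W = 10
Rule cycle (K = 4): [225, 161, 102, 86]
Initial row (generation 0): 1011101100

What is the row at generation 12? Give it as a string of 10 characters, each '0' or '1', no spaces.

Gen 0: 1011101100
Gen 1 (rule 225): 0101110101
Gen 2 (rule 161): 0010101010
Gen 3 (rule 102): 0111111110
Gen 4 (rule 86): 1000000011
Gen 5 (rule 225): 0011111001
Gen 6 (rule 161): 1001110000
Gen 7 (rule 102): 1010010000
Gen 8 (rule 86): 1011111000
Gen 9 (rule 225): 0101111011
Gen 10 (rule 161): 0010110100
Gen 11 (rule 102): 0111011100
Gen 12 (rule 86): 1001000110

Answer: 1001000110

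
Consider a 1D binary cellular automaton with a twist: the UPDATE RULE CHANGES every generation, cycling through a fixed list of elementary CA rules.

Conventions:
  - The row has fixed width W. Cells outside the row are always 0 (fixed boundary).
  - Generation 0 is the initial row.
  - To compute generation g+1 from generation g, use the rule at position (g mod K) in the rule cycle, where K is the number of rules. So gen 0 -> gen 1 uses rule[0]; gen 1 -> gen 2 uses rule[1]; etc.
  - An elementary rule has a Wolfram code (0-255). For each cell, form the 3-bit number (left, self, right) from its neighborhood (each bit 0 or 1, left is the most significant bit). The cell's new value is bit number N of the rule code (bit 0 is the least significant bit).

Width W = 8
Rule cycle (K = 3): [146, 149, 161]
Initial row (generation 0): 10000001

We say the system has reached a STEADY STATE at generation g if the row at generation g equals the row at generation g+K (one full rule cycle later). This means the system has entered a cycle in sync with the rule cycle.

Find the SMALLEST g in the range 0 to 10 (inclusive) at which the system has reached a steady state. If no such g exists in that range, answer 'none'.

Gen 0: 10000001
Gen 1 (rule 146): 01000010
Gen 2 (rule 149): 01111011
Gen 3 (rule 161): 00110100
Gen 4 (rule 146): 01000010
Gen 5 (rule 149): 01111011
Gen 6 (rule 161): 00110100
Gen 7 (rule 146): 01000010
Gen 8 (rule 149): 01111011
Gen 9 (rule 161): 00110100
Gen 10 (rule 146): 01000010
Gen 11 (rule 149): 01111011
Gen 12 (rule 161): 00110100
Gen 13 (rule 146): 01000010

Answer: 1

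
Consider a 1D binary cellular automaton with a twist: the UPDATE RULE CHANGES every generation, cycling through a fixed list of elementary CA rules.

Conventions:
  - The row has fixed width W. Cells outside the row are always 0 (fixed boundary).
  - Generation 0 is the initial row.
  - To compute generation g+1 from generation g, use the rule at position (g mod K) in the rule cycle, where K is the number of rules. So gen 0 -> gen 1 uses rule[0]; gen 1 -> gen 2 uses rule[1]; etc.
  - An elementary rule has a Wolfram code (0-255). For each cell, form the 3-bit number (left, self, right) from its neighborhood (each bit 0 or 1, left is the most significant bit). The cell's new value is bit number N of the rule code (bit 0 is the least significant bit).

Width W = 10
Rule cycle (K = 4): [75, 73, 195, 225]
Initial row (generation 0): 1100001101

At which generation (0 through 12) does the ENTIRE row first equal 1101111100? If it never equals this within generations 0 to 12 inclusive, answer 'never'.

Answer: 1

Derivation:
Gen 0: 1100001101
Gen 1 (rule 75): 1101111100
Gen 2 (rule 73): 1101000101
Gen 3 (rule 195): 0100011000
Gen 4 (rule 225): 0001001011
Gen 5 (rule 75): 1110010011
Gen 6 (rule 73): 1010000011
Gen 7 (rule 195): 0000111101
Gen 8 (rule 225): 1110011110
Gen 9 (rule 75): 1010110010
Gen 10 (rule 73): 0000110000
Gen 11 (rule 195): 1111010111
Gen 12 (rule 225): 0111101011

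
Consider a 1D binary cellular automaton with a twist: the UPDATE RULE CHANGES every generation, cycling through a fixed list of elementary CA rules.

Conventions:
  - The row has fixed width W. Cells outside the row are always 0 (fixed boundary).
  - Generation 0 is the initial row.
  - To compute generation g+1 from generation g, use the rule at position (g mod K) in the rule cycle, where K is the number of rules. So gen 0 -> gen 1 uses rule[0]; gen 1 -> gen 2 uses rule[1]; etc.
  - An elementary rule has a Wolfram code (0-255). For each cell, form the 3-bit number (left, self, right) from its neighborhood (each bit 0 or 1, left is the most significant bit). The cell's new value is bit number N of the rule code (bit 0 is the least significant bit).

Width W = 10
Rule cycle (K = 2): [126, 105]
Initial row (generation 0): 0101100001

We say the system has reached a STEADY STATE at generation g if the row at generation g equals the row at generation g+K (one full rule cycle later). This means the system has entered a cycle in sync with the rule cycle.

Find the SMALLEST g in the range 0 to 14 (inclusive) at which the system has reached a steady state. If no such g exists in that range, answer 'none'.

Answer: none

Derivation:
Gen 0: 0101100001
Gen 1 (rule 126): 1111110011
Gen 2 (rule 105): 1000010011
Gen 3 (rule 126): 1100111111
Gen 4 (rule 105): 1100100001
Gen 5 (rule 126): 1111110011
Gen 6 (rule 105): 1000010011
Gen 7 (rule 126): 1100111111
Gen 8 (rule 105): 1100100001
Gen 9 (rule 126): 1111110011
Gen 10 (rule 105): 1000010011
Gen 11 (rule 126): 1100111111
Gen 12 (rule 105): 1100100001
Gen 13 (rule 126): 1111110011
Gen 14 (rule 105): 1000010011
Gen 15 (rule 126): 1100111111
Gen 16 (rule 105): 1100100001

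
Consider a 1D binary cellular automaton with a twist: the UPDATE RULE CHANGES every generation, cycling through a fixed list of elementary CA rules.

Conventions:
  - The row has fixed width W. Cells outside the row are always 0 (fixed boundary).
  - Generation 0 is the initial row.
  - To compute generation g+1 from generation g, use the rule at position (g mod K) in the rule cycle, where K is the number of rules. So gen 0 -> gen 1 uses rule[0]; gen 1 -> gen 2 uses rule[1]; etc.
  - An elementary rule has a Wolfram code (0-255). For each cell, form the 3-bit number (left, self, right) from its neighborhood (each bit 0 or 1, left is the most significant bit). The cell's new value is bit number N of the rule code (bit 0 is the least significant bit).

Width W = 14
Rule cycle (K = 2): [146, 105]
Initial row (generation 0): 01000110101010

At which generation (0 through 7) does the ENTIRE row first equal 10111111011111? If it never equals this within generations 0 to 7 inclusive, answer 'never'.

Gen 0: 01000110101010
Gen 1 (rule 146): 10101000000001
Gen 2 (rule 105): 01010011111100
Gen 3 (rule 146): 10001101111010
Gen 4 (rule 105): 00101111001100
Gen 5 (rule 146): 01000110110010
Gen 6 (rule 105): 00010111110000
Gen 7 (rule 146): 00100011101000

Answer: never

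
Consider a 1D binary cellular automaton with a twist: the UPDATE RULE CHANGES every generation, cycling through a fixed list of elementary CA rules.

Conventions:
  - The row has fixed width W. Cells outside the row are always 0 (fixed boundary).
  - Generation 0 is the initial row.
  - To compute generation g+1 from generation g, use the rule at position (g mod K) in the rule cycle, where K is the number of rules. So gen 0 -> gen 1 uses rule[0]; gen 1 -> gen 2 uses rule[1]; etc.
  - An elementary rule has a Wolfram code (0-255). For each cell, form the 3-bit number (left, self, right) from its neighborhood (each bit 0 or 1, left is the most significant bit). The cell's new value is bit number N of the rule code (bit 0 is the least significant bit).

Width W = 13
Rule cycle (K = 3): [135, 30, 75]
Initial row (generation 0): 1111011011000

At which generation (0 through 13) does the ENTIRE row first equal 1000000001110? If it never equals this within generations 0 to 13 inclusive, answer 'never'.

Answer: never

Derivation:
Gen 0: 1111011011000
Gen 1 (rule 135): 0110000000011
Gen 2 (rule 30): 1101000000110
Gen 3 (rule 75): 1100011111110
Gen 4 (rule 135): 0001101111100
Gen 5 (rule 30): 0011001000010
Gen 6 (rule 75): 1111010011100
Gen 7 (rule 135): 0110010101001
Gen 8 (rule 30): 1101110101111
Gen 9 (rule 75): 1101010001001
Gen 10 (rule 135): 0001010111011
Gen 11 (rule 30): 0011010100010
Gen 12 (rule 75): 1111000001100
Gen 13 (rule 135): 0110011110001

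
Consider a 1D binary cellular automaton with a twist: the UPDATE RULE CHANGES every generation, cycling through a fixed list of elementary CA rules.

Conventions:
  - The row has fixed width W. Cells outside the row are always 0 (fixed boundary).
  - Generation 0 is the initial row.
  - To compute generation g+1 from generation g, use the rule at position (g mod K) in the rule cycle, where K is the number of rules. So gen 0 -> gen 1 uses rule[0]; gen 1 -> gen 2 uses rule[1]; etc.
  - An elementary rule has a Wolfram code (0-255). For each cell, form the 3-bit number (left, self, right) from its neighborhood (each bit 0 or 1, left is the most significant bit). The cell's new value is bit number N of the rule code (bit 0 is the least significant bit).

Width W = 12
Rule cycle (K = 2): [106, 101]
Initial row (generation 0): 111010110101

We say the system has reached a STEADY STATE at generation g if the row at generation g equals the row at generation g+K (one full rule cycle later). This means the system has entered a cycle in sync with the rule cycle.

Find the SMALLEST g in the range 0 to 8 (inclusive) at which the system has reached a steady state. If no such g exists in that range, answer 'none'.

Gen 0: 111010110101
Gen 1 (rule 106): 101101111010
Gen 2 (rule 101): 110110001110
Gen 3 (rule 106): 111110011010
Gen 4 (rule 101): 000010001110
Gen 5 (rule 106): 000100011010
Gen 6 (rule 101): 110101001110
Gen 7 (rule 106): 111010011010
Gen 8 (rule 101): 001110001110
Gen 9 (rule 106): 011010011010
Gen 10 (rule 101): 001110001110

Answer: 8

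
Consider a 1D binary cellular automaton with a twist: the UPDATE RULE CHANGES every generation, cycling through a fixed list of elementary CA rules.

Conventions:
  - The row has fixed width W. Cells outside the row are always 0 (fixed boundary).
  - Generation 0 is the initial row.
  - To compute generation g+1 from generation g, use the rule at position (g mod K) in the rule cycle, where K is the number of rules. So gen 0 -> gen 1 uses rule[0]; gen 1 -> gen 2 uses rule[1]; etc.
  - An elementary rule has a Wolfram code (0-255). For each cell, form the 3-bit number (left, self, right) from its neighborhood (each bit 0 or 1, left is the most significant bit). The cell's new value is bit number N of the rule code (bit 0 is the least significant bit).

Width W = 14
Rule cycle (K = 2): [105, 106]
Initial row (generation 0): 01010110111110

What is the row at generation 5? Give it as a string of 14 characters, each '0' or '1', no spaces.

Gen 0: 01010110111110
Gen 1 (rule 105): 00101111100010
Gen 2 (rule 106): 01011000100100
Gen 3 (rule 105): 00111010000001
Gen 4 (rule 106): 01101100000010
Gen 5 (rule 105): 01111101111000

Answer: 01111101111000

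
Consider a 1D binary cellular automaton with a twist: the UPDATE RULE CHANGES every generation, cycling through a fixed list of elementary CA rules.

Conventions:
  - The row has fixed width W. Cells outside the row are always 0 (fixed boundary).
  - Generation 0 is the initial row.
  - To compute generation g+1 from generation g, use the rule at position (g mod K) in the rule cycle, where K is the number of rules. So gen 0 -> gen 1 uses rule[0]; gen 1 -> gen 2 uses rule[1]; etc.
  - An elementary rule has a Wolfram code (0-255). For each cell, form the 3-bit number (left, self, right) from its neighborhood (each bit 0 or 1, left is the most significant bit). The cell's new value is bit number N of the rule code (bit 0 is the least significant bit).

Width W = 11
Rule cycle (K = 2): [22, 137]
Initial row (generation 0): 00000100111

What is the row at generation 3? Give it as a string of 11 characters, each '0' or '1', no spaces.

Answer: 00000001100

Derivation:
Gen 0: 00000100111
Gen 1 (rule 22): 00001111000
Gen 2 (rule 137): 11101110011
Gen 3 (rule 22): 00000001100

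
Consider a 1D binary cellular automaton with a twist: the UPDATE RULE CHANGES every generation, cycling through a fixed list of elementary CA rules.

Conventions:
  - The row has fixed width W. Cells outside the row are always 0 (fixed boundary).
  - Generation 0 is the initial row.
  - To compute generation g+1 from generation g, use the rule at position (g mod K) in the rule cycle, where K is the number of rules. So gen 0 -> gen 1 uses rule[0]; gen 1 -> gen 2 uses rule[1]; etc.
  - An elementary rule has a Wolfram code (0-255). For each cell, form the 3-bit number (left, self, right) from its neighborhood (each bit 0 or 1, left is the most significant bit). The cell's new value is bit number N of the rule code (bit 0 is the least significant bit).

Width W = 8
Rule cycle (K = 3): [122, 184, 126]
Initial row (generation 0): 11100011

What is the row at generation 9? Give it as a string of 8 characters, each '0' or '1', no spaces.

Gen 0: 11100011
Gen 1 (rule 122): 10110111
Gen 2 (rule 184): 01101110
Gen 3 (rule 126): 11111011
Gen 4 (rule 122): 10001111
Gen 5 (rule 184): 01001110
Gen 6 (rule 126): 11111011
Gen 7 (rule 122): 10001111
Gen 8 (rule 184): 01001110
Gen 9 (rule 126): 11111011

Answer: 11111011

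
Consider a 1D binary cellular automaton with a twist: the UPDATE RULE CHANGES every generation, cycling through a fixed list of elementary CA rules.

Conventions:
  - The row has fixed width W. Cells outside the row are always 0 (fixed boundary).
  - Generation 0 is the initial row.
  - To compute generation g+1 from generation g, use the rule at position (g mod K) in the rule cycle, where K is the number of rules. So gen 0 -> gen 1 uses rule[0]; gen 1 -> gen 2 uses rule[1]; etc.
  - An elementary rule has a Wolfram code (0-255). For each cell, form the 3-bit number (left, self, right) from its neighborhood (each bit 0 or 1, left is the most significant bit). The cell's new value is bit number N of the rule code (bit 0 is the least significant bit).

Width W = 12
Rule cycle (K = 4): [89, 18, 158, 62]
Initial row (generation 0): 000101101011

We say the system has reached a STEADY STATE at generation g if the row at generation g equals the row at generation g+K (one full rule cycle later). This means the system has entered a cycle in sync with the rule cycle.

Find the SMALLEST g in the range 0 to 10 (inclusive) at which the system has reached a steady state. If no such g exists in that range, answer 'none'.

Gen 0: 000101101011
Gen 1 (rule 89): 110001100011
Gen 2 (rule 18): 001010010100
Gen 3 (rule 158): 011011110110
Gen 4 (rule 62): 110110001101
Gen 5 (rule 89): 110111101100
Gen 6 (rule 18): 000000000010
Gen 7 (rule 158): 000000000111
Gen 8 (rule 62): 000000001100
Gen 9 (rule 89): 111111101111
Gen 10 (rule 18): 000000000000
Gen 11 (rule 158): 000000000000
Gen 12 (rule 62): 000000000000
Gen 13 (rule 89): 111111111111
Gen 14 (rule 18): 000000000000

Answer: 10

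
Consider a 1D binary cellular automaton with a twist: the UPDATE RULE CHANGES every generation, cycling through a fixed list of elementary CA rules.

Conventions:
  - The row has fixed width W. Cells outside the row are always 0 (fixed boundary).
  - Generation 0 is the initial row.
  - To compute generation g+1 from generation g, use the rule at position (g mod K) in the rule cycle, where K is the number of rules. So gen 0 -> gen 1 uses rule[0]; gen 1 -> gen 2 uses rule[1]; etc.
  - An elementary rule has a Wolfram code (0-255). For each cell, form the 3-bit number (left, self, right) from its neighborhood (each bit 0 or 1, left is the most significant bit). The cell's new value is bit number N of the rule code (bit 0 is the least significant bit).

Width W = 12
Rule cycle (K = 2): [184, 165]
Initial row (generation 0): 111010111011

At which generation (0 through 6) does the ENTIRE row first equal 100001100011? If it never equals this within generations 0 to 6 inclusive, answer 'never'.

Answer: never

Derivation:
Gen 0: 111010111011
Gen 1 (rule 184): 110101110110
Gen 2 (rule 165): 001110101000
Gen 3 (rule 184): 001101010100
Gen 4 (rule 165): 100011111101
Gen 5 (rule 184): 010011111010
Gen 6 (rule 165): 010001110110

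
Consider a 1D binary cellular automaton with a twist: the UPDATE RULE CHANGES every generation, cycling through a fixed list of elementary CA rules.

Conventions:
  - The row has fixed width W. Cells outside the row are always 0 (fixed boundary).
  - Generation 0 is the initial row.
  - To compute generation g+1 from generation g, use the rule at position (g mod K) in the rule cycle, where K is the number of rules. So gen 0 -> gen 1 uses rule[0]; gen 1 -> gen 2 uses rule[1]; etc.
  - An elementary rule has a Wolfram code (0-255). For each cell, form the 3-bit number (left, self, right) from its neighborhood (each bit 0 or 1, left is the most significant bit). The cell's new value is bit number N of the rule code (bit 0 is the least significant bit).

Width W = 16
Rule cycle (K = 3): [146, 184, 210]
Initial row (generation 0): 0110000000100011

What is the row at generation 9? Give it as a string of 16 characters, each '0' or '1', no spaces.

Gen 0: 0110000000100011
Gen 1 (rule 146): 1001000001010100
Gen 2 (rule 184): 0100100000101010
Gen 3 (rule 210): 1011010001000001
Gen 4 (rule 146): 0000001010100010
Gen 5 (rule 184): 0000000101010001
Gen 6 (rule 210): 0000001000001010
Gen 7 (rule 146): 0000010100010001
Gen 8 (rule 184): 0000001010001000
Gen 9 (rule 210): 0000010001010100

Answer: 0000010001010100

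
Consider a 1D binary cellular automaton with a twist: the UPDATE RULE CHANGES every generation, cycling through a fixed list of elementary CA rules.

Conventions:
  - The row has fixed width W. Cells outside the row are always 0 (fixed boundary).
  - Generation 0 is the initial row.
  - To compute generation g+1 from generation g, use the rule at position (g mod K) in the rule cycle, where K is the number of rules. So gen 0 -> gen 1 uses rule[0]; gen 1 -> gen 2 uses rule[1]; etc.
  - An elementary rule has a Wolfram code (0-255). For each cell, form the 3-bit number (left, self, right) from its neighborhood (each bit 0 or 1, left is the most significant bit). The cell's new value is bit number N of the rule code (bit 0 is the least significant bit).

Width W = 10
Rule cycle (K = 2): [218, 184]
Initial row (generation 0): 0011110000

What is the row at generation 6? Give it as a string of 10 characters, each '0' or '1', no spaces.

Gen 0: 0011110000
Gen 1 (rule 218): 0111111000
Gen 2 (rule 184): 0111110100
Gen 3 (rule 218): 1111110010
Gen 4 (rule 184): 1111101001
Gen 5 (rule 218): 1111100110
Gen 6 (rule 184): 1111010101

Answer: 1111010101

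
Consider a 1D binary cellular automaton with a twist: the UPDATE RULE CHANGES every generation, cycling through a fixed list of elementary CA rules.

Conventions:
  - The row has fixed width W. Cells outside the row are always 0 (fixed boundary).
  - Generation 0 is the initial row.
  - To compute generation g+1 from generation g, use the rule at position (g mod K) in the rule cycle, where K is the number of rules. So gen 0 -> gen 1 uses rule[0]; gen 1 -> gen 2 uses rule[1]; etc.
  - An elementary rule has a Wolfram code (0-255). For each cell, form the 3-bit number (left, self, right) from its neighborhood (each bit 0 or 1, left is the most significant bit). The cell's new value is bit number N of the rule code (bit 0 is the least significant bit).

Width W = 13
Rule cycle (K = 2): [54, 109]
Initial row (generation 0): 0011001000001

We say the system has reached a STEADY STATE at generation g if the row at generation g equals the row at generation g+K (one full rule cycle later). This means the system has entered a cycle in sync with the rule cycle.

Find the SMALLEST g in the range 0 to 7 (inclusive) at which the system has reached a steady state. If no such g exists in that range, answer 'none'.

Answer: none

Derivation:
Gen 0: 0011001000001
Gen 1 (rule 54): 0100111100011
Gen 2 (rule 109): 0100100101011
Gen 3 (rule 54): 1111111111100
Gen 4 (rule 109): 1000000000101
Gen 5 (rule 54): 1100000001111
Gen 6 (rule 109): 1101111101001
Gen 7 (rule 54): 0010000011111
Gen 8 (rule 109): 1010111010001
Gen 9 (rule 54): 1111000111011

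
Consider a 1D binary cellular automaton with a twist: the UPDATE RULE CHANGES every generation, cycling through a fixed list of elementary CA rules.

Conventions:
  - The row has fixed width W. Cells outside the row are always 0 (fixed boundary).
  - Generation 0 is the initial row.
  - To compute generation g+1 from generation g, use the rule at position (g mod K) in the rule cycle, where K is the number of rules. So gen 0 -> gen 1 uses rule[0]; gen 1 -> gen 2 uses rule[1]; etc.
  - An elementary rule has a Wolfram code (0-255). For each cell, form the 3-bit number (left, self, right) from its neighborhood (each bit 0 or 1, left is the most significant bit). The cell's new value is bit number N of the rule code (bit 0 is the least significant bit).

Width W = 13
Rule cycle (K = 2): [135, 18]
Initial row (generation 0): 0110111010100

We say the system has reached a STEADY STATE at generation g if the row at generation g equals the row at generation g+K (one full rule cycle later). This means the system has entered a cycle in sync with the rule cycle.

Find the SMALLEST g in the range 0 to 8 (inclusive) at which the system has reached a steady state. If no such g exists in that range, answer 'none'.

Gen 0: 0110111010100
Gen 1 (rule 135): 1000010010101
Gen 2 (rule 18): 0100101100000
Gen 3 (rule 135): 1101100001111
Gen 4 (rule 18): 0000010010000
Gen 5 (rule 135): 1111110110111
Gen 6 (rule 18): 0000000000000
Gen 7 (rule 135): 1111111111111
Gen 8 (rule 18): 0000000000000
Gen 9 (rule 135): 1111111111111
Gen 10 (rule 18): 0000000000000

Answer: 6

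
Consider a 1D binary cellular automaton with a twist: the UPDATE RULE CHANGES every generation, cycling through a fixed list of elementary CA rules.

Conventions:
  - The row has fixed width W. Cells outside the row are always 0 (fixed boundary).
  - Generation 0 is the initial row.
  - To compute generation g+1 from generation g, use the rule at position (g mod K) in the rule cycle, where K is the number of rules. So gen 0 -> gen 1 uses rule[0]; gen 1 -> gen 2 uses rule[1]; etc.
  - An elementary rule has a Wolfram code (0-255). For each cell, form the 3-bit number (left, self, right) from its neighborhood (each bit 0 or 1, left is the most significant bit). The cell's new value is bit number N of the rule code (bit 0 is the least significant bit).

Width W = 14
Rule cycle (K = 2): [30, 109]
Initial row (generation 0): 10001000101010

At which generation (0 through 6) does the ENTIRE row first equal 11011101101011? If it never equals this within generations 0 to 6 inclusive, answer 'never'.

Answer: 1

Derivation:
Gen 0: 10001000101010
Gen 1 (rule 30): 11011101101011
Gen 2 (rule 109): 11110111111111
Gen 3 (rule 30): 10000100000000
Gen 4 (rule 109): 10110101111111
Gen 5 (rule 30): 10100101000000
Gen 6 (rule 109): 11100111011111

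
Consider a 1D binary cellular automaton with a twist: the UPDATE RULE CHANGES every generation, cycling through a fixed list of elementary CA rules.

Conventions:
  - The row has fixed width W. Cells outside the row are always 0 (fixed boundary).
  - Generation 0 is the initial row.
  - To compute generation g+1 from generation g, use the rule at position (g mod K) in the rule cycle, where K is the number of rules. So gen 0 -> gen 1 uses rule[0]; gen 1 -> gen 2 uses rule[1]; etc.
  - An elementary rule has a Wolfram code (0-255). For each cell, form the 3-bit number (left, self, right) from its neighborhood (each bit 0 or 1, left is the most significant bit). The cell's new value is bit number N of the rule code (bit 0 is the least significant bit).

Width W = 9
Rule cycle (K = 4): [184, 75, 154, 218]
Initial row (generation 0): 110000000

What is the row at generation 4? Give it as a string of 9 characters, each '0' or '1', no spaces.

Gen 0: 110000000
Gen 1 (rule 184): 101000000
Gen 2 (rule 75): 000011111
Gen 3 (rule 154): 000111110
Gen 4 (rule 218): 001111111

Answer: 001111111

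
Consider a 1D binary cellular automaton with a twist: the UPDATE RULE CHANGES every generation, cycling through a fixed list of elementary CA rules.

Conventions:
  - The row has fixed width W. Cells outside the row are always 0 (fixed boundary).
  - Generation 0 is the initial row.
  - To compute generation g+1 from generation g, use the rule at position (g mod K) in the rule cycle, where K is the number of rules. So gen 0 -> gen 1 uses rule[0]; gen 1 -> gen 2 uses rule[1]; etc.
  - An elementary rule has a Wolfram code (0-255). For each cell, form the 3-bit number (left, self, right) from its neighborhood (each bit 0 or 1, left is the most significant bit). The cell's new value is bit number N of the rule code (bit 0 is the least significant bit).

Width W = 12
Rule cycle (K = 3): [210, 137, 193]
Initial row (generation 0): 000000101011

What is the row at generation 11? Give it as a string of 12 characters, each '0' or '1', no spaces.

Answer: 011111110000

Derivation:
Gen 0: 000000101011
Gen 1 (rule 210): 000001000001
Gen 2 (rule 137): 111100011100
Gen 3 (rule 193): 011101001101
Gen 4 (rule 210): 101100110100
Gen 5 (rule 137): 001000100001
Gen 6 (rule 193): 100010001100
Gen 7 (rule 210): 010101010110
Gen 8 (rule 137): 000000000100
Gen 9 (rule 193): 111111110001
Gen 10 (rule 210): 011111111010
Gen 11 (rule 137): 011111110000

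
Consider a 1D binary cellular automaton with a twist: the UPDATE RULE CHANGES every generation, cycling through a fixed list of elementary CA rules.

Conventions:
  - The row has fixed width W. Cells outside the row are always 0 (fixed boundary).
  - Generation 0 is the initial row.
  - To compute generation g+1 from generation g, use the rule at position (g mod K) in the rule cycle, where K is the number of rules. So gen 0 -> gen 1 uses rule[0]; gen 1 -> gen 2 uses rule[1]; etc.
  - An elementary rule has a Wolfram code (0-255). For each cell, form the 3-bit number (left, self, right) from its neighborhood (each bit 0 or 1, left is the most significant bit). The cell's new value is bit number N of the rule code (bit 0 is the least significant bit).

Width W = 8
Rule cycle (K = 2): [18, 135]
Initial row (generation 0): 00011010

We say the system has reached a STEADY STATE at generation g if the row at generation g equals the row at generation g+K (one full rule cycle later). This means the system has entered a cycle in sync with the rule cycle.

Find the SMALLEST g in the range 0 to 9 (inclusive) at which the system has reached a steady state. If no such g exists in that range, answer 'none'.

Gen 0: 00011010
Gen 1 (rule 18): 00100001
Gen 2 (rule 135): 11101111
Gen 3 (rule 18): 00000000
Gen 4 (rule 135): 11111111
Gen 5 (rule 18): 00000000
Gen 6 (rule 135): 11111111
Gen 7 (rule 18): 00000000
Gen 8 (rule 135): 11111111
Gen 9 (rule 18): 00000000
Gen 10 (rule 135): 11111111
Gen 11 (rule 18): 00000000

Answer: 3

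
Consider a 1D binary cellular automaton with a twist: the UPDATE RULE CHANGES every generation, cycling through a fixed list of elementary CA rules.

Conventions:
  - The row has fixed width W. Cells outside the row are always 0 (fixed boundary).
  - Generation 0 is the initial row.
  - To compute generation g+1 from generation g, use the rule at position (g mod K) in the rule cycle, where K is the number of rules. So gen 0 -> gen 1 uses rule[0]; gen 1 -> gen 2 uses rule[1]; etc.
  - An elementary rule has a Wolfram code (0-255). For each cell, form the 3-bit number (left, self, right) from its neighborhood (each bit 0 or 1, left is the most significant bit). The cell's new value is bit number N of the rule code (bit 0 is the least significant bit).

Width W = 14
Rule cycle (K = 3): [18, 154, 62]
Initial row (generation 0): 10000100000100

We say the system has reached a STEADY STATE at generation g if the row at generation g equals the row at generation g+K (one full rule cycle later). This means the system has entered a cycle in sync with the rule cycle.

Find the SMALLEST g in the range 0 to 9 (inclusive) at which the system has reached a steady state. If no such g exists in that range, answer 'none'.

Answer: 4

Derivation:
Gen 0: 10000100000100
Gen 1 (rule 18): 01001010001010
Gen 2 (rule 154): 10110001010001
Gen 3 (rule 62): 11101011111011
Gen 4 (rule 18): 00000000000000
Gen 5 (rule 154): 00000000000000
Gen 6 (rule 62): 00000000000000
Gen 7 (rule 18): 00000000000000
Gen 8 (rule 154): 00000000000000
Gen 9 (rule 62): 00000000000000
Gen 10 (rule 18): 00000000000000
Gen 11 (rule 154): 00000000000000
Gen 12 (rule 62): 00000000000000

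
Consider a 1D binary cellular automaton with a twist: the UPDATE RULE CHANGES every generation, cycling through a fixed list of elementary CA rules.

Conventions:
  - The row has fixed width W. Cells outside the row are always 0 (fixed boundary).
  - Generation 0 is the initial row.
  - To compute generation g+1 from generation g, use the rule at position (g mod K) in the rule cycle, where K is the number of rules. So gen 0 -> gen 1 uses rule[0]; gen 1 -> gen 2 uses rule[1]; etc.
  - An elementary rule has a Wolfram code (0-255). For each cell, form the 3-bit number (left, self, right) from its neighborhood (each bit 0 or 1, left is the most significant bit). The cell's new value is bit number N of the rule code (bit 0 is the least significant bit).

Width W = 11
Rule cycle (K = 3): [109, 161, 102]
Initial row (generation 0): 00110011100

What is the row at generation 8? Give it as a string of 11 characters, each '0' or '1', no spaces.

Gen 0: 00110011100
Gen 1 (rule 109): 10110010101
Gen 2 (rule 161): 01000001010
Gen 3 (rule 102): 11000011110
Gen 4 (rule 109): 11011010010
Gen 5 (rule 161): 00100100000
Gen 6 (rule 102): 01101100000
Gen 7 (rule 109): 01111101111
Gen 8 (rule 161): 00111010110

Answer: 00111010110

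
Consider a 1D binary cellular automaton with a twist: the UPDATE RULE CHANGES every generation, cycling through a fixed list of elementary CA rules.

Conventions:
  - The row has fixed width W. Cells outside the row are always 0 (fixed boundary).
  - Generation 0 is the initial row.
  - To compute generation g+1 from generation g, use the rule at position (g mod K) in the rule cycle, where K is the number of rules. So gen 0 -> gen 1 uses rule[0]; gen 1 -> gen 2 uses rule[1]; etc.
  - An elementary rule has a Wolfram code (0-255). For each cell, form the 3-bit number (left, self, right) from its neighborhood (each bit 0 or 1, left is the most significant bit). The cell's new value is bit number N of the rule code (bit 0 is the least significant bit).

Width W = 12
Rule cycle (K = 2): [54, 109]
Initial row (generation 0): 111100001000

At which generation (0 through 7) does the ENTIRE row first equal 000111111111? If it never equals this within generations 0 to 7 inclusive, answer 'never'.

Answer: 3

Derivation:
Gen 0: 111100001000
Gen 1 (rule 54): 000010011100
Gen 2 (rule 109): 111010010101
Gen 3 (rule 54): 000111111111
Gen 4 (rule 109): 110100000001
Gen 5 (rule 54): 001110000011
Gen 6 (rule 109): 101010111011
Gen 7 (rule 54): 111111000100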